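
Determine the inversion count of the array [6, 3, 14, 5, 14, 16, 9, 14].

Finding inversions in [6, 3, 14, 5, 14, 16, 9, 14]:

(0, 1): arr[0]=6 > arr[1]=3
(0, 3): arr[0]=6 > arr[3]=5
(2, 3): arr[2]=14 > arr[3]=5
(2, 6): arr[2]=14 > arr[6]=9
(4, 6): arr[4]=14 > arr[6]=9
(5, 6): arr[5]=16 > arr[6]=9
(5, 7): arr[5]=16 > arr[7]=14

Total inversions: 7

The array has 7 inversion(s): (0,1), (0,3), (2,3), (2,6), (4,6), (5,6), (5,7). Each pair (i,j) satisfies i < j and arr[i] > arr[j].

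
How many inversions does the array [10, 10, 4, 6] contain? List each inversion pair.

Finding inversions in [10, 10, 4, 6]:

(0, 2): arr[0]=10 > arr[2]=4
(0, 3): arr[0]=10 > arr[3]=6
(1, 2): arr[1]=10 > arr[2]=4
(1, 3): arr[1]=10 > arr[3]=6

Total inversions: 4

The array has 4 inversion(s): (0,2), (0,3), (1,2), (1,3). Each pair (i,j) satisfies i < j and arr[i] > arr[j].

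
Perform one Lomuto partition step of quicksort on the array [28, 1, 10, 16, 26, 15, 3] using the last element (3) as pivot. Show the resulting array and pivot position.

Lomuto partition with pivot = 3:

Initial array: [28, 1, 10, 16, 26, 15, 3]

arr[0]=28 > 3: no swap
arr[1]=1 <= 3: swap with position 0, array becomes [1, 28, 10, 16, 26, 15, 3]
arr[2]=10 > 3: no swap
arr[3]=16 > 3: no swap
arr[4]=26 > 3: no swap
arr[5]=15 > 3: no swap

Place pivot at position 1: [1, 3, 10, 16, 26, 15, 28]
Pivot position: 1

After partitioning with pivot 3, the array becomes [1, 3, 10, 16, 26, 15, 28]. The pivot is placed at index 1. All elements to the left of the pivot are <= 3, and all elements to the right are > 3.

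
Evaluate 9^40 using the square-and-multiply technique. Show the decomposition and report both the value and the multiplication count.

Computing 9^40 by squaring (build up from 9^1; each line after the first costs one multiplication):

9^1 = 9
9^2 = (9^1)^2 = 9^2 = 81
9^4 = (9^2)^2 = 81^2 = 6561
9^5 = 9 * 9^4 = 9 * 6561 = 59049
9^10 = (9^5)^2 = 59049^2 = 3486784401
9^20 = (9^10)^2 = 3486784401^2 = 12157665459056928801
9^40 = (9^20)^2 = 12157665459056928801^2 = 147808829414345923316083210206383297601

Result: 147808829414345923316083210206383297601
Multiplications needed: 6 (6 lines after 9^1)

9^40 = 147808829414345923316083210206383297601. Using exponentiation by squaring, this requires 6 multiplications. The key idea: if the exponent is even, square the half-power; if odd, multiply by the base once.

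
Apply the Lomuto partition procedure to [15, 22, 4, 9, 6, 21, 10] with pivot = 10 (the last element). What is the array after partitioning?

Lomuto partition with pivot = 10:

Initial array: [15, 22, 4, 9, 6, 21, 10]

arr[0]=15 > 10: no swap
arr[1]=22 > 10: no swap
arr[2]=4 <= 10: swap with position 0, array becomes [4, 22, 15, 9, 6, 21, 10]
arr[3]=9 <= 10: swap with position 1, array becomes [4, 9, 15, 22, 6, 21, 10]
arr[4]=6 <= 10: swap with position 2, array becomes [4, 9, 6, 22, 15, 21, 10]
arr[5]=21 > 10: no swap

Place pivot at position 3: [4, 9, 6, 10, 15, 21, 22]
Pivot position: 3

After partitioning with pivot 10, the array becomes [4, 9, 6, 10, 15, 21, 22]. The pivot is placed at index 3. All elements to the left of the pivot are <= 10, and all elements to the right are > 10.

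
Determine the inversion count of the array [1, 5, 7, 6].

Finding inversions in [1, 5, 7, 6]:

(2, 3): arr[2]=7 > arr[3]=6

Total inversions: 1

The array has 1 inversion(s): (2,3). Each pair (i,j) satisfies i < j and arr[i] > arr[j].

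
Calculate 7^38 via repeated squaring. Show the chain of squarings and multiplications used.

Computing 7^38 by squaring (build up from 7^1; each line after the first costs one multiplication):

7^1 = 7
7^2 = (7^1)^2 = 7^2 = 49
7^4 = (7^2)^2 = 49^2 = 2401
7^8 = (7^4)^2 = 2401^2 = 5764801
7^9 = 7 * 7^8 = 7 * 5764801 = 40353607
7^18 = (7^9)^2 = 40353607^2 = 1628413597910449
7^19 = 7 * 7^18 = 7 * 1628413597910449 = 11398895185373143
7^38 = (7^19)^2 = 11398895185373143^2 = 129934811447123020117172145698449

Result: 129934811447123020117172145698449
Multiplications needed: 7 (7 lines after 7^1)

7^38 = 129934811447123020117172145698449. Using exponentiation by squaring, this requires 7 multiplications. The key idea: if the exponent is even, square the half-power; if odd, multiply by the base once.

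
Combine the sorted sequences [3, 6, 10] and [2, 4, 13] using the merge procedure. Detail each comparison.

Merging process:

Compare 3 vs 2: take 2 from right. Merged: [2]
Compare 3 vs 4: take 3 from left. Merged: [2, 3]
Compare 6 vs 4: take 4 from right. Merged: [2, 3, 4]
Compare 6 vs 13: take 6 from left. Merged: [2, 3, 4, 6]
Compare 10 vs 13: take 10 from left. Merged: [2, 3, 4, 6, 10]
Append remaining from right: [13]. Merged: [2, 3, 4, 6, 10, 13]

Final merged array: [2, 3, 4, 6, 10, 13]
Total comparisons: 5

The merged array is [2, 3, 4, 6, 10, 13], requiring 5 comparisons. The merge step runs in O(n) time where n is the total number of elements.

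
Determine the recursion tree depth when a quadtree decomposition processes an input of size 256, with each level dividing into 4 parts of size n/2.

For divide and conquer with division factor 2:

Problem sizes at each level:
Level 0: 256
Level 1: 128
Level 2: 64
Level 3: 32
Level 4: 16
Level 5: 8
Level 6: 4
Level 7: 2
Level 8: 1

The root is level 0 and the size-1 base case is level 8 (the tree spans levels 0 through 8, i.e. 9 levels counting the root), so the depth is the number of divisions: log_2(256) = 8

The recursion tree depth is log_2(256) = 8. At each level, the problem size is divided by 2, so it takes 8 divisions to reduce to a base case of size 1. The algorithm makes 4 recursive calls at each level.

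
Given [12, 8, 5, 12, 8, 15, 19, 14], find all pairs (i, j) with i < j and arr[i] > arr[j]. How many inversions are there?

Finding inversions in [12, 8, 5, 12, 8, 15, 19, 14]:

(0, 1): arr[0]=12 > arr[1]=8
(0, 2): arr[0]=12 > arr[2]=5
(0, 4): arr[0]=12 > arr[4]=8
(1, 2): arr[1]=8 > arr[2]=5
(3, 4): arr[3]=12 > arr[4]=8
(5, 7): arr[5]=15 > arr[7]=14
(6, 7): arr[6]=19 > arr[7]=14

Total inversions: 7

The array has 7 inversion(s): (0,1), (0,2), (0,4), (1,2), (3,4), (5,7), (6,7). Each pair (i,j) satisfies i < j and arr[i] > arr[j].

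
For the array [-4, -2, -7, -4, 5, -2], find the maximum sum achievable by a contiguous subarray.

Using Kadane's algorithm on [-4, -2, -7, -4, 5, -2]:

Scanning through the array:
Position 1 (value -2): max_ending_here = -2, max_so_far = -2
Position 2 (value -7): max_ending_here = -7, max_so_far = -2
Position 3 (value -4): max_ending_here = -4, max_so_far = -2
Position 4 (value 5): max_ending_here = 5, max_so_far = 5
Position 5 (value -2): max_ending_here = 3, max_so_far = 5

Maximum subarray: [5]
Maximum sum: 5

The maximum subarray is [5] with sum 5. This subarray runs from index 4 to index 4.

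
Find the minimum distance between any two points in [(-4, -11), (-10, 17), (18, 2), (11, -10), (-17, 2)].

Computing all pairwise distances among 5 points:

d((-4, -11), (-10, 17)) = 28.6356
d((-4, -11), (18, 2)) = 25.5539
d((-4, -11), (11, -10)) = 15.0333
d((-4, -11), (-17, 2)) = 18.3848
d((-10, 17), (18, 2)) = 31.7648
d((-10, 17), (11, -10)) = 34.2053
d((-10, 17), (-17, 2)) = 16.5529
d((18, 2), (11, -10)) = 13.8924 <-- minimum
d((18, 2), (-17, 2)) = 35.0
d((11, -10), (-17, 2)) = 30.4631

Closest pair: (18, 2) and (11, -10) with distance 13.8924

The closest pair is (18, 2) and (11, -10) with Euclidean distance 13.8924. For 5 points, brute-force pairwise comparison is shown above. For large n, the divide-and-conquer algorithm (sort by x, recurse on halves, check the dividing strip) achieves O(n log n).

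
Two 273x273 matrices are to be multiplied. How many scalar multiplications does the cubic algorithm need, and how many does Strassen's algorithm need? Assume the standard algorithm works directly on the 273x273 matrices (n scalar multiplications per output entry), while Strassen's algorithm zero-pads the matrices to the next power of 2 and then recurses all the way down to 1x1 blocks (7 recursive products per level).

Matrix multiplication for 273x273 matrices:

Strassen's algorithm requires power-of-2 dimensions. Pad 273x273 to 512x512 (next power of 2).

Standard algorithm: 273^3 = 20346417 multiplications
Strassen's algorithm: 7^(log2(512)) = 7^9 = 40353607 multiplications
Difference: 20346417 - 40353607 = -20007190 (Strassen uses MORE here due to padding overhead — for small or just-over-power-of-2 n, padding can outweigh the per-level savings)

Standard: 20346417 multiplications (273^3). Strassen: 40353607 multiplications (7^9, after padding to 512x512). Strassen reduces 8 recursive multiplications to 7 at each level.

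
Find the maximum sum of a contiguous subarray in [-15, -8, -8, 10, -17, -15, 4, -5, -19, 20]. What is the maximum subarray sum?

Using Kadane's algorithm on [-15, -8, -8, 10, -17, -15, 4, -5, -19, 20]:

Scanning through the array:
Position 1 (value -8): max_ending_here = -8, max_so_far = -8
Position 2 (value -8): max_ending_here = -8, max_so_far = -8
Position 3 (value 10): max_ending_here = 10, max_so_far = 10
Position 4 (value -17): max_ending_here = -7, max_so_far = 10
Position 5 (value -15): max_ending_here = -15, max_so_far = 10
Position 6 (value 4): max_ending_here = 4, max_so_far = 10
Position 7 (value -5): max_ending_here = -1, max_so_far = 10
Position 8 (value -19): max_ending_here = -19, max_so_far = 10
Position 9 (value 20): max_ending_here = 20, max_so_far = 20

Maximum subarray: [20]
Maximum sum: 20

The maximum subarray is [20] with sum 20. This subarray runs from index 9 to index 9.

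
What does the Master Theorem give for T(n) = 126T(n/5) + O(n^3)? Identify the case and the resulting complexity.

Master Theorem for T(n) = 126T(n/5) + O(n^3):

a = 126, b = 5, c = 3
log_b(a) = log_5(126) = 3.0050

Case 1: c = 3 < log_5(126) = 3.0050
T(n) = O(n^(log_5 126))

For T(n) = 126T(n/5) + O(n^3): log_5(126) = 3.0050. This is Case 1 of the Master Theorem (c < log_b(a), work dominated by leaves), giving O(n^(log_5 126)).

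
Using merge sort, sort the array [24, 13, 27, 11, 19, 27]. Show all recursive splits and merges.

Merge sort trace:

Split: [24, 13, 27, 11, 19, 27] -> [24, 13, 27] and [11, 19, 27]
  Split: [24, 13, 27] -> [24] and [13, 27]
    Split: [13, 27] -> [13] and [27]
    Merge: [13] + [27] -> [13, 27]
  Merge: [24] + [13, 27] -> [13, 24, 27]
  Split: [11, 19, 27] -> [11] and [19, 27]
    Split: [19, 27] -> [19] and [27]
    Merge: [19] + [27] -> [19, 27]
  Merge: [11] + [19, 27] -> [11, 19, 27]
Merge: [13, 24, 27] + [11, 19, 27] -> [11, 13, 19, 24, 27, 27]

Final sorted array: [11, 13, 19, 24, 27, 27]

The merge sort proceeds by recursively splitting the array and merging sorted halves.
After all merges, the sorted array is [11, 13, 19, 24, 27, 27].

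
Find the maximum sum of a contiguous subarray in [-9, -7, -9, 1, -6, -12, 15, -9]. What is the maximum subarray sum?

Using Kadane's algorithm on [-9, -7, -9, 1, -6, -12, 15, -9]:

Scanning through the array:
Position 1 (value -7): max_ending_here = -7, max_so_far = -7
Position 2 (value -9): max_ending_here = -9, max_so_far = -7
Position 3 (value 1): max_ending_here = 1, max_so_far = 1
Position 4 (value -6): max_ending_here = -5, max_so_far = 1
Position 5 (value -12): max_ending_here = -12, max_so_far = 1
Position 6 (value 15): max_ending_here = 15, max_so_far = 15
Position 7 (value -9): max_ending_here = 6, max_so_far = 15

Maximum subarray: [15]
Maximum sum: 15

The maximum subarray is [15] with sum 15. This subarray runs from index 6 to index 6.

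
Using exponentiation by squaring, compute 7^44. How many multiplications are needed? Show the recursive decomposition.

Computing 7^44 by squaring (build up from 7^1; each line after the first costs one multiplication):

7^1 = 7
7^2 = (7^1)^2 = 7^2 = 49
7^4 = (7^2)^2 = 49^2 = 2401
7^5 = 7 * 7^4 = 7 * 2401 = 16807
7^10 = (7^5)^2 = 16807^2 = 282475249
7^11 = 7 * 7^10 = 7 * 282475249 = 1977326743
7^22 = (7^11)^2 = 1977326743^2 = 3909821048582988049
7^44 = (7^22)^2 = 3909821048582988049^2 = 15286700631942576193765185769276826401

Result: 15286700631942576193765185769276826401
Multiplications needed: 7 (7 lines after 7^1)

7^44 = 15286700631942576193765185769276826401. Using exponentiation by squaring, this requires 7 multiplications. The key idea: if the exponent is even, square the half-power; if odd, multiply by the base once.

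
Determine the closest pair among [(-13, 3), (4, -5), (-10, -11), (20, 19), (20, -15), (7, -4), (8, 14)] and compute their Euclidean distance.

Computing all pairwise distances among 7 points:

d((-13, 3), (4, -5)) = 18.7883
d((-13, 3), (-10, -11)) = 14.3178
d((-13, 3), (20, 19)) = 36.6742
d((-13, 3), (20, -15)) = 37.5899
d((-13, 3), (7, -4)) = 21.1896
d((-13, 3), (8, 14)) = 23.7065
d((4, -5), (-10, -11)) = 15.2315
d((4, -5), (20, 19)) = 28.8444
d((4, -5), (20, -15)) = 18.868
d((4, -5), (7, -4)) = 3.1623 <-- minimum
d((4, -5), (8, 14)) = 19.4165
d((-10, -11), (20, 19)) = 42.4264
d((-10, -11), (20, -15)) = 30.2655
d((-10, -11), (7, -4)) = 18.3848
d((-10, -11), (8, 14)) = 30.8058
d((20, 19), (20, -15)) = 34.0
d((20, 19), (7, -4)) = 26.4197
d((20, 19), (8, 14)) = 13.0
d((20, -15), (7, -4)) = 17.0294
d((20, -15), (8, 14)) = 31.3847
d((7, -4), (8, 14)) = 18.0278

Closest pair: (4, -5) and (7, -4) with distance 3.1623

The closest pair is (4, -5) and (7, -4) with Euclidean distance 3.1623. For 7 points, brute-force pairwise comparison is shown above. For large n, the divide-and-conquer algorithm (sort by x, recurse on halves, check the dividing strip) achieves O(n log n).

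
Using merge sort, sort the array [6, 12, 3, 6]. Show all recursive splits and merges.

Merge sort trace:

Split: [6, 12, 3, 6] -> [6, 12] and [3, 6]
  Split: [6, 12] -> [6] and [12]
  Merge: [6] + [12] -> [6, 12]
  Split: [3, 6] -> [3] and [6]
  Merge: [3] + [6] -> [3, 6]
Merge: [6, 12] + [3, 6] -> [3, 6, 6, 12]

Final sorted array: [3, 6, 6, 12]

The merge sort proceeds by recursively splitting the array and merging sorted halves.
After all merges, the sorted array is [3, 6, 6, 12].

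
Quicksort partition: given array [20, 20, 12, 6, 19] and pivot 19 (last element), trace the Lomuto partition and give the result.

Lomuto partition with pivot = 19:

Initial array: [20, 20, 12, 6, 19]

arr[0]=20 > 19: no swap
arr[1]=20 > 19: no swap
arr[2]=12 <= 19: swap with position 0, array becomes [12, 20, 20, 6, 19]
arr[3]=6 <= 19: swap with position 1, array becomes [12, 6, 20, 20, 19]

Place pivot at position 2: [12, 6, 19, 20, 20]
Pivot position: 2

After partitioning with pivot 19, the array becomes [12, 6, 19, 20, 20]. The pivot is placed at index 2. All elements to the left of the pivot are <= 19, and all elements to the right are > 19.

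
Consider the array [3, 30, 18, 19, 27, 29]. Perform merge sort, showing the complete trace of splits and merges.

Merge sort trace:

Split: [3, 30, 18, 19, 27, 29] -> [3, 30, 18] and [19, 27, 29]
  Split: [3, 30, 18] -> [3] and [30, 18]
    Split: [30, 18] -> [30] and [18]
    Merge: [30] + [18] -> [18, 30]
  Merge: [3] + [18, 30] -> [3, 18, 30]
  Split: [19, 27, 29] -> [19] and [27, 29]
    Split: [27, 29] -> [27] and [29]
    Merge: [27] + [29] -> [27, 29]
  Merge: [19] + [27, 29] -> [19, 27, 29]
Merge: [3, 18, 30] + [19, 27, 29] -> [3, 18, 19, 27, 29, 30]

Final sorted array: [3, 18, 19, 27, 29, 30]

The merge sort proceeds by recursively splitting the array and merging sorted halves.
After all merges, the sorted array is [3, 18, 19, 27, 29, 30].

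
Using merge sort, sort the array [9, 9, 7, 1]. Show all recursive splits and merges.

Merge sort trace:

Split: [9, 9, 7, 1] -> [9, 9] and [7, 1]
  Split: [9, 9] -> [9] and [9]
  Merge: [9] + [9] -> [9, 9]
  Split: [7, 1] -> [7] and [1]
  Merge: [7] + [1] -> [1, 7]
Merge: [9, 9] + [1, 7] -> [1, 7, 9, 9]

Final sorted array: [1, 7, 9, 9]

The merge sort proceeds by recursively splitting the array and merging sorted halves.
After all merges, the sorted array is [1, 7, 9, 9].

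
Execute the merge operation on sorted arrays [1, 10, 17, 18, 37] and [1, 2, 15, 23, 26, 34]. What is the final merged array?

Merging process:

Compare 1 vs 1: take 1 from left. Merged: [1]
Compare 10 vs 1: take 1 from right. Merged: [1, 1]
Compare 10 vs 2: take 2 from right. Merged: [1, 1, 2]
Compare 10 vs 15: take 10 from left. Merged: [1, 1, 2, 10]
Compare 17 vs 15: take 15 from right. Merged: [1, 1, 2, 10, 15]
Compare 17 vs 23: take 17 from left. Merged: [1, 1, 2, 10, 15, 17]
Compare 18 vs 23: take 18 from left. Merged: [1, 1, 2, 10, 15, 17, 18]
Compare 37 vs 23: take 23 from right. Merged: [1, 1, 2, 10, 15, 17, 18, 23]
Compare 37 vs 26: take 26 from right. Merged: [1, 1, 2, 10, 15, 17, 18, 23, 26]
Compare 37 vs 34: take 34 from right. Merged: [1, 1, 2, 10, 15, 17, 18, 23, 26, 34]
Append remaining from left: [37]. Merged: [1, 1, 2, 10, 15, 17, 18, 23, 26, 34, 37]

Final merged array: [1, 1, 2, 10, 15, 17, 18, 23, 26, 34, 37]
Total comparisons: 10

The merged array is [1, 1, 2, 10, 15, 17, 18, 23, 26, 34, 37], requiring 10 comparisons. The merge step runs in O(n) time where n is the total number of elements.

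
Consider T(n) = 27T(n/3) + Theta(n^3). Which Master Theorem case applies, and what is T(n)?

Master Theorem for T(n) = 27T(n/3) + O(n^3):

a = 27, b = 3, c = 3
log_b(a) = log_3(27) = 3.0000

Case 2: c = 3 = log_3(27) = 3.0000
T(n) = O(n^3 log n) = O(n^3 log n)

For T(n) = 27T(n/3) + O(n^3): log_3(27) = 3.0000. This is Case 2 of the Master Theorem (c = log_b(a), equal work at all levels), giving O(n^3 log n).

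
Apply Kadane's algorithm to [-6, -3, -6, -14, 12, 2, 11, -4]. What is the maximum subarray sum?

Using Kadane's algorithm on [-6, -3, -6, -14, 12, 2, 11, -4]:

Scanning through the array:
Position 1 (value -3): max_ending_here = -3, max_so_far = -3
Position 2 (value -6): max_ending_here = -6, max_so_far = -3
Position 3 (value -14): max_ending_here = -14, max_so_far = -3
Position 4 (value 12): max_ending_here = 12, max_so_far = 12
Position 5 (value 2): max_ending_here = 14, max_so_far = 14
Position 6 (value 11): max_ending_here = 25, max_so_far = 25
Position 7 (value -4): max_ending_here = 21, max_so_far = 25

Maximum subarray: [12, 2, 11]
Maximum sum: 25

The maximum subarray is [12, 2, 11] with sum 25. This subarray runs from index 4 to index 6.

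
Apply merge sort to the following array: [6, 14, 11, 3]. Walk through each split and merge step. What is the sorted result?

Merge sort trace:

Split: [6, 14, 11, 3] -> [6, 14] and [11, 3]
  Split: [6, 14] -> [6] and [14]
  Merge: [6] + [14] -> [6, 14]
  Split: [11, 3] -> [11] and [3]
  Merge: [11] + [3] -> [3, 11]
Merge: [6, 14] + [3, 11] -> [3, 6, 11, 14]

Final sorted array: [3, 6, 11, 14]

The merge sort proceeds by recursively splitting the array and merging sorted halves.
After all merges, the sorted array is [3, 6, 11, 14].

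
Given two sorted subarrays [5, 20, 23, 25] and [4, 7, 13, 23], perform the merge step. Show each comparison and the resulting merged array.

Merging process:

Compare 5 vs 4: take 4 from right. Merged: [4]
Compare 5 vs 7: take 5 from left. Merged: [4, 5]
Compare 20 vs 7: take 7 from right. Merged: [4, 5, 7]
Compare 20 vs 13: take 13 from right. Merged: [4, 5, 7, 13]
Compare 20 vs 23: take 20 from left. Merged: [4, 5, 7, 13, 20]
Compare 23 vs 23: take 23 from left. Merged: [4, 5, 7, 13, 20, 23]
Compare 25 vs 23: take 23 from right. Merged: [4, 5, 7, 13, 20, 23, 23]
Append remaining from left: [25]. Merged: [4, 5, 7, 13, 20, 23, 23, 25]

Final merged array: [4, 5, 7, 13, 20, 23, 23, 25]
Total comparisons: 7

The merged array is [4, 5, 7, 13, 20, 23, 23, 25], requiring 7 comparisons. The merge step runs in O(n) time where n is the total number of elements.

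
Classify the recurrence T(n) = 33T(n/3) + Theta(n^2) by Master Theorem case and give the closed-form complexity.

Master Theorem for T(n) = 33T(n/3) + O(n^2):

a = 33, b = 3, c = 2
log_b(a) = log_3(33) = 3.1827

Case 1: c = 2 < log_3(33) = 3.1827
T(n) = O(n^(log_3 33))

For T(n) = 33T(n/3) + O(n^2): log_3(33) = 3.1827. This is Case 1 of the Master Theorem (c < log_b(a), work dominated by leaves), giving O(n^(log_3 33)).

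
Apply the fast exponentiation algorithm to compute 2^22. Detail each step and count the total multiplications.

Computing 2^22 by squaring (build up from 2^1; each line after the first costs one multiplication):

2^1 = 2
2^2 = (2^1)^2 = 2^2 = 4
2^4 = (2^2)^2 = 4^2 = 16
2^5 = 2 * 2^4 = 2 * 16 = 32
2^10 = (2^5)^2 = 32^2 = 1024
2^11 = 2 * 2^10 = 2 * 1024 = 2048
2^22 = (2^11)^2 = 2048^2 = 4194304

Result: 4194304
Multiplications needed: 6 (6 lines after 2^1)

2^22 = 4194304. Using exponentiation by squaring, this requires 6 multiplications. The key idea: if the exponent is even, square the half-power; if odd, multiply by the base once.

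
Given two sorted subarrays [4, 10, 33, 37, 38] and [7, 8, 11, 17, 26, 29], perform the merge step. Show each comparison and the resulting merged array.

Merging process:

Compare 4 vs 7: take 4 from left. Merged: [4]
Compare 10 vs 7: take 7 from right. Merged: [4, 7]
Compare 10 vs 8: take 8 from right. Merged: [4, 7, 8]
Compare 10 vs 11: take 10 from left. Merged: [4, 7, 8, 10]
Compare 33 vs 11: take 11 from right. Merged: [4, 7, 8, 10, 11]
Compare 33 vs 17: take 17 from right. Merged: [4, 7, 8, 10, 11, 17]
Compare 33 vs 26: take 26 from right. Merged: [4, 7, 8, 10, 11, 17, 26]
Compare 33 vs 29: take 29 from right. Merged: [4, 7, 8, 10, 11, 17, 26, 29]
Append remaining from left: [33, 37, 38]. Merged: [4, 7, 8, 10, 11, 17, 26, 29, 33, 37, 38]

Final merged array: [4, 7, 8, 10, 11, 17, 26, 29, 33, 37, 38]
Total comparisons: 8

The merged array is [4, 7, 8, 10, 11, 17, 26, 29, 33, 37, 38], requiring 8 comparisons. The merge step runs in O(n) time where n is the total number of elements.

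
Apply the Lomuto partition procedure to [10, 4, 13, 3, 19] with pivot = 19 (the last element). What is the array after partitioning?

Lomuto partition with pivot = 19:

Initial array: [10, 4, 13, 3, 19]

arr[0]=10 <= 19: swap with position 0, array becomes [10, 4, 13, 3, 19]
arr[1]=4 <= 19: swap with position 1, array becomes [10, 4, 13, 3, 19]
arr[2]=13 <= 19: swap with position 2, array becomes [10, 4, 13, 3, 19]
arr[3]=3 <= 19: swap with position 3, array becomes [10, 4, 13, 3, 19]

Place pivot at position 4: [10, 4, 13, 3, 19]
Pivot position: 4

After partitioning with pivot 19, the array becomes [10, 4, 13, 3, 19]. The pivot is placed at index 4. All elements to the left of the pivot are <= 19, and all elements to the right are > 19.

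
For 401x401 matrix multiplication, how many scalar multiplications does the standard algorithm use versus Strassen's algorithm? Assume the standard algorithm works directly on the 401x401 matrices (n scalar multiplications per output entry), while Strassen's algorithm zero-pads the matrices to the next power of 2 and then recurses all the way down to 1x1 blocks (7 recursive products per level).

Matrix multiplication for 401x401 matrices:

Strassen's algorithm requires power-of-2 dimensions. Pad 401x401 to 512x512 (next power of 2).

Standard algorithm: 401^3 = 64481201 multiplications
Strassen's algorithm: 7^(log2(512)) = 7^9 = 40353607 multiplications
Savings: 64481201 - 40353607 = 24127594 multiplications

Standard: 64481201 multiplications (401^3). Strassen: 40353607 multiplications (7^9, after padding to 512x512). Strassen reduces 8 recursive multiplications to 7 at each level.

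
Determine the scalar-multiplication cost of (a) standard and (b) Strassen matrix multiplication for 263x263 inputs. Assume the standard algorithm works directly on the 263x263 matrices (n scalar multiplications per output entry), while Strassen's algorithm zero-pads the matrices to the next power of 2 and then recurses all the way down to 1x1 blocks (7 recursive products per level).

Matrix multiplication for 263x263 matrices:

Strassen's algorithm requires power-of-2 dimensions. Pad 263x263 to 512x512 (next power of 2).

Standard algorithm: 263^3 = 18191447 multiplications
Strassen's algorithm: 7^(log2(512)) = 7^9 = 40353607 multiplications
Difference: 18191447 - 40353607 = -22162160 (Strassen uses MORE here due to padding overhead — for small or just-over-power-of-2 n, padding can outweigh the per-level savings)

Standard: 18191447 multiplications (263^3). Strassen: 40353607 multiplications (7^9, after padding to 512x512). Strassen reduces 8 recursive multiplications to 7 at each level.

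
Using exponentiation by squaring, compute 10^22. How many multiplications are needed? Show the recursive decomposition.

Computing 10^22 by squaring (build up from 10^1; each line after the first costs one multiplication):

10^1 = 10
10^2 = (10^1)^2 = 10^2 = 100
10^4 = (10^2)^2 = 100^2 = 10000
10^5 = 10 * 10^4 = 10 * 10000 = 100000
10^10 = (10^5)^2 = 100000^2 = 10000000000
10^11 = 10 * 10^10 = 10 * 10000000000 = 100000000000
10^22 = (10^11)^2 = 100000000000^2 = 10000000000000000000000

Result: 10000000000000000000000
Multiplications needed: 6 (6 lines after 10^1)

10^22 = 10000000000000000000000. Using exponentiation by squaring, this requires 6 multiplications. The key idea: if the exponent is even, square the half-power; if odd, multiply by the base once.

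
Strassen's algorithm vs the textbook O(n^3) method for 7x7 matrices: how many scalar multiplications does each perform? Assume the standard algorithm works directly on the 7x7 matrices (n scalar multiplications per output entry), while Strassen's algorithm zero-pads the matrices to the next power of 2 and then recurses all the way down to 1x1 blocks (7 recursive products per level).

Matrix multiplication for 7x7 matrices:

Strassen's algorithm requires power-of-2 dimensions. Pad 7x7 to 8x8 (next power of 2).

Standard algorithm: 7^3 = 343 multiplications
Strassen's algorithm: 7^(log2(8)) = 7^3 = 343 multiplications
Savings: 343 - 343 = 0 multiplications

Standard: 343 multiplications (7^3). Strassen: 343 multiplications (7^3, after padding to 8x8). Strassen reduces 8 recursive multiplications to 7 at each level.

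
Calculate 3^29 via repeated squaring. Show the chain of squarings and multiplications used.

Computing 3^29 by squaring (build up from 3^1; each line after the first costs one multiplication):

3^1 = 3
3^2 = (3^1)^2 = 3^2 = 9
3^3 = 3 * 3^2 = 3 * 9 = 27
3^6 = (3^3)^2 = 27^2 = 729
3^7 = 3 * 3^6 = 3 * 729 = 2187
3^14 = (3^7)^2 = 2187^2 = 4782969
3^28 = (3^14)^2 = 4782969^2 = 22876792454961
3^29 = 3 * 3^28 = 3 * 22876792454961 = 68630377364883

Result: 68630377364883
Multiplications needed: 7 (7 lines after 3^1)

3^29 = 68630377364883. Using exponentiation by squaring, this requires 7 multiplications. The key idea: if the exponent is even, square the half-power; if odd, multiply by the base once.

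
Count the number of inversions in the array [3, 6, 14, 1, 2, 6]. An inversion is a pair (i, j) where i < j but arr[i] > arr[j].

Finding inversions in [3, 6, 14, 1, 2, 6]:

(0, 3): arr[0]=3 > arr[3]=1
(0, 4): arr[0]=3 > arr[4]=2
(1, 3): arr[1]=6 > arr[3]=1
(1, 4): arr[1]=6 > arr[4]=2
(2, 3): arr[2]=14 > arr[3]=1
(2, 4): arr[2]=14 > arr[4]=2
(2, 5): arr[2]=14 > arr[5]=6

Total inversions: 7

The array has 7 inversion(s): (0,3), (0,4), (1,3), (1,4), (2,3), (2,4), (2,5). Each pair (i,j) satisfies i < j and arr[i] > arr[j].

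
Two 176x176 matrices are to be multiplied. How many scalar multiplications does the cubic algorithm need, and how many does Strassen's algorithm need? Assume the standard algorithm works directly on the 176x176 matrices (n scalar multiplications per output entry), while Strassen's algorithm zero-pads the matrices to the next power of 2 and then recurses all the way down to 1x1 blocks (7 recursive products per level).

Matrix multiplication for 176x176 matrices:

Strassen's algorithm requires power-of-2 dimensions. Pad 176x176 to 256x256 (next power of 2).

Standard algorithm: 176^3 = 5451776 multiplications
Strassen's algorithm: 7^(log2(256)) = 7^8 = 5764801 multiplications
Difference: 5451776 - 5764801 = -313025 (Strassen uses MORE here due to padding overhead — for small or just-over-power-of-2 n, padding can outweigh the per-level savings)

Standard: 5451776 multiplications (176^3). Strassen: 5764801 multiplications (7^8, after padding to 256x256). Strassen reduces 8 recursive multiplications to 7 at each level.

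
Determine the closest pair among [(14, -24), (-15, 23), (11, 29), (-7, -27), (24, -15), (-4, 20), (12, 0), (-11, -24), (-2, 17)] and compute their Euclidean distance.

Computing all pairwise distances among 9 points:

d((14, -24), (-15, 23)) = 55.2268
d((14, -24), (11, 29)) = 53.0848
d((14, -24), (-7, -27)) = 21.2132
d((14, -24), (24, -15)) = 13.4536
d((14, -24), (-4, 20)) = 47.5395
d((14, -24), (12, 0)) = 24.0832
d((14, -24), (-11, -24)) = 25.0
d((14, -24), (-2, 17)) = 44.0114
d((-15, 23), (11, 29)) = 26.6833
d((-15, 23), (-7, -27)) = 50.636
d((-15, 23), (24, -15)) = 54.4518
d((-15, 23), (-4, 20)) = 11.4018
d((-15, 23), (12, 0)) = 35.4683
d((-15, 23), (-11, -24)) = 47.1699
d((-15, 23), (-2, 17)) = 14.3178
d((11, 29), (-7, -27)) = 58.8218
d((11, 29), (24, -15)) = 45.8803
d((11, 29), (-4, 20)) = 17.4929
d((11, 29), (12, 0)) = 29.0172
d((11, 29), (-11, -24)) = 57.3847
d((11, 29), (-2, 17)) = 17.6918
d((-7, -27), (24, -15)) = 33.2415
d((-7, -27), (-4, 20)) = 47.0956
d((-7, -27), (12, 0)) = 33.0151
d((-7, -27), (-11, -24)) = 5.0
d((-7, -27), (-2, 17)) = 44.2832
d((24, -15), (-4, 20)) = 44.8219
d((24, -15), (12, 0)) = 19.2094
d((24, -15), (-11, -24)) = 36.1386
d((24, -15), (-2, 17)) = 41.2311
d((-4, 20), (12, 0)) = 25.6125
d((-4, 20), (-11, -24)) = 44.5533
d((-4, 20), (-2, 17)) = 3.6056 <-- minimum
d((12, 0), (-11, -24)) = 33.2415
d((12, 0), (-2, 17)) = 22.0227
d((-11, -24), (-2, 17)) = 41.9762

Closest pair: (-4, 20) and (-2, 17) with distance 3.6056

The closest pair is (-4, 20) and (-2, 17) with Euclidean distance 3.6056. For 9 points, brute-force pairwise comparison is shown above. For large n, the divide-and-conquer algorithm (sort by x, recurse on halves, check the dividing strip) achieves O(n log n).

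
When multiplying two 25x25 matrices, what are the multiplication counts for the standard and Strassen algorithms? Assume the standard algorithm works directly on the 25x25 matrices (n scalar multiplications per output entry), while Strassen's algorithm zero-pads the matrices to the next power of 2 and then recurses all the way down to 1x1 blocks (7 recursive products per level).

Matrix multiplication for 25x25 matrices:

Strassen's algorithm requires power-of-2 dimensions. Pad 25x25 to 32x32 (next power of 2).

Standard algorithm: 25^3 = 15625 multiplications
Strassen's algorithm: 7^(log2(32)) = 7^5 = 16807 multiplications
Difference: 15625 - 16807 = -1182 (Strassen uses MORE here due to padding overhead — for small or just-over-power-of-2 n, padding can outweigh the per-level savings)

Standard: 15625 multiplications (25^3). Strassen: 16807 multiplications (7^5, after padding to 32x32). Strassen reduces 8 recursive multiplications to 7 at each level.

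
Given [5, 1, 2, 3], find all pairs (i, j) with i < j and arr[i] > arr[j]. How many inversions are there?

Finding inversions in [5, 1, 2, 3]:

(0, 1): arr[0]=5 > arr[1]=1
(0, 2): arr[0]=5 > arr[2]=2
(0, 3): arr[0]=5 > arr[3]=3

Total inversions: 3

The array has 3 inversion(s): (0,1), (0,2), (0,3). Each pair (i,j) satisfies i < j and arr[i] > arr[j].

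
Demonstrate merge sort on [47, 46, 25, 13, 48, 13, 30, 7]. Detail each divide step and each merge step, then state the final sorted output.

Merge sort trace:

Split: [47, 46, 25, 13, 48, 13, 30, 7] -> [47, 46, 25, 13] and [48, 13, 30, 7]
  Split: [47, 46, 25, 13] -> [47, 46] and [25, 13]
    Split: [47, 46] -> [47] and [46]
    Merge: [47] + [46] -> [46, 47]
    Split: [25, 13] -> [25] and [13]
    Merge: [25] + [13] -> [13, 25]
  Merge: [46, 47] + [13, 25] -> [13, 25, 46, 47]
  Split: [48, 13, 30, 7] -> [48, 13] and [30, 7]
    Split: [48, 13] -> [48] and [13]
    Merge: [48] + [13] -> [13, 48]
    Split: [30, 7] -> [30] and [7]
    Merge: [30] + [7] -> [7, 30]
  Merge: [13, 48] + [7, 30] -> [7, 13, 30, 48]
Merge: [13, 25, 46, 47] + [7, 13, 30, 48] -> [7, 13, 13, 25, 30, 46, 47, 48]

Final sorted array: [7, 13, 13, 25, 30, 46, 47, 48]

The merge sort proceeds by recursively splitting the array and merging sorted halves.
After all merges, the sorted array is [7, 13, 13, 25, 30, 46, 47, 48].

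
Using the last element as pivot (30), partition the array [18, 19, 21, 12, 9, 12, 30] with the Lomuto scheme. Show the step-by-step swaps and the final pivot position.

Lomuto partition with pivot = 30:

Initial array: [18, 19, 21, 12, 9, 12, 30]

arr[0]=18 <= 30: swap with position 0, array becomes [18, 19, 21, 12, 9, 12, 30]
arr[1]=19 <= 30: swap with position 1, array becomes [18, 19, 21, 12, 9, 12, 30]
arr[2]=21 <= 30: swap with position 2, array becomes [18, 19, 21, 12, 9, 12, 30]
arr[3]=12 <= 30: swap with position 3, array becomes [18, 19, 21, 12, 9, 12, 30]
arr[4]=9 <= 30: swap with position 4, array becomes [18, 19, 21, 12, 9, 12, 30]
arr[5]=12 <= 30: swap with position 5, array becomes [18, 19, 21, 12, 9, 12, 30]

Place pivot at position 6: [18, 19, 21, 12, 9, 12, 30]
Pivot position: 6

After partitioning with pivot 30, the array becomes [18, 19, 21, 12, 9, 12, 30]. The pivot is placed at index 6. All elements to the left of the pivot are <= 30, and all elements to the right are > 30.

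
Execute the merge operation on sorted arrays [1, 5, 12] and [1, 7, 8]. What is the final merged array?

Merging process:

Compare 1 vs 1: take 1 from left. Merged: [1]
Compare 5 vs 1: take 1 from right. Merged: [1, 1]
Compare 5 vs 7: take 5 from left. Merged: [1, 1, 5]
Compare 12 vs 7: take 7 from right. Merged: [1, 1, 5, 7]
Compare 12 vs 8: take 8 from right. Merged: [1, 1, 5, 7, 8]
Append remaining from left: [12]. Merged: [1, 1, 5, 7, 8, 12]

Final merged array: [1, 1, 5, 7, 8, 12]
Total comparisons: 5

The merged array is [1, 1, 5, 7, 8, 12], requiring 5 comparisons. The merge step runs in O(n) time where n is the total number of elements.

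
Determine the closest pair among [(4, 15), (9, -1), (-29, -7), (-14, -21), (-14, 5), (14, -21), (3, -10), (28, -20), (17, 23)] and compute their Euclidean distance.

Computing all pairwise distances among 9 points:

d((4, 15), (9, -1)) = 16.7631
d((4, 15), (-29, -7)) = 39.6611
d((4, 15), (-14, -21)) = 40.2492
d((4, 15), (-14, 5)) = 20.5913
d((4, 15), (14, -21)) = 37.3631
d((4, 15), (3, -10)) = 25.02
d((4, 15), (28, -20)) = 42.4382
d((4, 15), (17, 23)) = 15.2643
d((9, -1), (-29, -7)) = 38.4708
d((9, -1), (-14, -21)) = 30.4795
d((9, -1), (-14, 5)) = 23.7697
d((9, -1), (14, -21)) = 20.6155
d((9, -1), (3, -10)) = 10.8167 <-- minimum
d((9, -1), (28, -20)) = 26.8701
d((9, -1), (17, 23)) = 25.2982
d((-29, -7), (-14, -21)) = 20.5183
d((-29, -7), (-14, 5)) = 19.2094
d((-29, -7), (14, -21)) = 45.2217
d((-29, -7), (3, -10)) = 32.1403
d((-29, -7), (28, -20)) = 58.4637
d((-29, -7), (17, 23)) = 54.9181
d((-14, -21), (-14, 5)) = 26.0
d((-14, -21), (14, -21)) = 28.0
d((-14, -21), (3, -10)) = 20.2485
d((-14, -21), (28, -20)) = 42.0119
d((-14, -21), (17, 23)) = 53.8238
d((-14, 5), (14, -21)) = 38.2099
d((-14, 5), (3, -10)) = 22.6716
d((-14, 5), (28, -20)) = 48.8774
d((-14, 5), (17, 23)) = 35.8469
d((14, -21), (3, -10)) = 15.5563
d((14, -21), (28, -20)) = 14.0357
d((14, -21), (17, 23)) = 44.1022
d((3, -10), (28, -20)) = 26.9258
d((3, -10), (17, 23)) = 35.8469
d((28, -20), (17, 23)) = 44.3847

Closest pair: (9, -1) and (3, -10) with distance 10.8167

The closest pair is (9, -1) and (3, -10) with Euclidean distance 10.8167. For 9 points, brute-force pairwise comparison is shown above. For large n, the divide-and-conquer algorithm (sort by x, recurse on halves, check the dividing strip) achieves O(n log n).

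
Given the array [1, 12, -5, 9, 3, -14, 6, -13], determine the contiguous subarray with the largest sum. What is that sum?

Using Kadane's algorithm on [1, 12, -5, 9, 3, -14, 6, -13]:

Scanning through the array:
Position 1 (value 12): max_ending_here = 13, max_so_far = 13
Position 2 (value -5): max_ending_here = 8, max_so_far = 13
Position 3 (value 9): max_ending_here = 17, max_so_far = 17
Position 4 (value 3): max_ending_here = 20, max_so_far = 20
Position 5 (value -14): max_ending_here = 6, max_so_far = 20
Position 6 (value 6): max_ending_here = 12, max_so_far = 20
Position 7 (value -13): max_ending_here = -1, max_so_far = 20

Maximum subarray: [1, 12, -5, 9, 3]
Maximum sum: 20

The maximum subarray is [1, 12, -5, 9, 3] with sum 20. This subarray runs from index 0 to index 4.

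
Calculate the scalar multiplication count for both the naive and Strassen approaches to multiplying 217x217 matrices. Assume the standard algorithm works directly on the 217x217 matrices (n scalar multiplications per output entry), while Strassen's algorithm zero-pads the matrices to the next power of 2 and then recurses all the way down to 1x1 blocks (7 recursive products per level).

Matrix multiplication for 217x217 matrices:

Strassen's algorithm requires power-of-2 dimensions. Pad 217x217 to 256x256 (next power of 2).

Standard algorithm: 217^3 = 10218313 multiplications
Strassen's algorithm: 7^(log2(256)) = 7^8 = 5764801 multiplications
Savings: 10218313 - 5764801 = 4453512 multiplications

Standard: 10218313 multiplications (217^3). Strassen: 5764801 multiplications (7^8, after padding to 256x256). Strassen reduces 8 recursive multiplications to 7 at each level.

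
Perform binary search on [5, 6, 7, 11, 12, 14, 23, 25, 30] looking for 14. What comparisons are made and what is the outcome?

Binary search for 14 in [5, 6, 7, 11, 12, 14, 23, 25, 30]:

lo=0, hi=8, mid=4, arr[mid]=12 -> 12 < 14, search right half
lo=5, hi=8, mid=6, arr[mid]=23 -> 23 > 14, search left half
lo=5, hi=5, mid=5, arr[mid]=14 -> Found target at index 5!

Binary search finds 14 at index 5 after 3 comparisons. The search repeatedly halves the search space by comparing with the middle element.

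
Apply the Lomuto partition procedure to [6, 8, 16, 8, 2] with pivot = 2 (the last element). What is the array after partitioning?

Lomuto partition with pivot = 2:

Initial array: [6, 8, 16, 8, 2]

arr[0]=6 > 2: no swap
arr[1]=8 > 2: no swap
arr[2]=16 > 2: no swap
arr[3]=8 > 2: no swap

Place pivot at position 0: [2, 8, 16, 8, 6]
Pivot position: 0

After partitioning with pivot 2, the array becomes [2, 8, 16, 8, 6]. The pivot is placed at index 0. All elements to the left of the pivot are <= 2, and all elements to the right are > 2.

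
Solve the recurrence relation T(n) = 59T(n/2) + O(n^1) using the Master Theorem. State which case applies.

Master Theorem for T(n) = 59T(n/2) + O(n^1):

a = 59, b = 2, c = 1
log_b(a) = log_2(59) = 5.8826

Case 1: c = 1 < log_2(59) = 5.8826
T(n) = O(n^(log_2 59))

For T(n) = 59T(n/2) + O(n^1): log_2(59) = 5.8826. This is Case 1 of the Master Theorem (c < log_b(a), work dominated by leaves), giving O(n^(log_2 59)).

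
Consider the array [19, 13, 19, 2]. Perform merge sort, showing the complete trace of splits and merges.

Merge sort trace:

Split: [19, 13, 19, 2] -> [19, 13] and [19, 2]
  Split: [19, 13] -> [19] and [13]
  Merge: [19] + [13] -> [13, 19]
  Split: [19, 2] -> [19] and [2]
  Merge: [19] + [2] -> [2, 19]
Merge: [13, 19] + [2, 19] -> [2, 13, 19, 19]

Final sorted array: [2, 13, 19, 19]

The merge sort proceeds by recursively splitting the array and merging sorted halves.
After all merges, the sorted array is [2, 13, 19, 19].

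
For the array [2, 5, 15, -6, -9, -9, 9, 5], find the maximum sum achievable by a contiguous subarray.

Using Kadane's algorithm on [2, 5, 15, -6, -9, -9, 9, 5]:

Scanning through the array:
Position 1 (value 5): max_ending_here = 7, max_so_far = 7
Position 2 (value 15): max_ending_here = 22, max_so_far = 22
Position 3 (value -6): max_ending_here = 16, max_so_far = 22
Position 4 (value -9): max_ending_here = 7, max_so_far = 22
Position 5 (value -9): max_ending_here = -2, max_so_far = 22
Position 6 (value 9): max_ending_here = 9, max_so_far = 22
Position 7 (value 5): max_ending_here = 14, max_so_far = 22

Maximum subarray: [2, 5, 15]
Maximum sum: 22

The maximum subarray is [2, 5, 15] with sum 22. This subarray runs from index 0 to index 2.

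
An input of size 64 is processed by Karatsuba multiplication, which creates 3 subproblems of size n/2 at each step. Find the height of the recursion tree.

For divide and conquer with division factor 2:

Problem sizes at each level:
Level 0: 64
Level 1: 32
Level 2: 16
Level 3: 8
Level 4: 4
Level 5: 2
Level 6: 1

The root is level 0 and the size-1 base case is level 6 (the tree spans levels 0 through 6, i.e. 7 levels counting the root), so the depth is the number of divisions: log_2(64) = 6

The recursion tree depth is log_2(64) = 6. At each level, the problem size is divided by 2, so it takes 6 divisions to reduce to a base case of size 1. The algorithm makes 3 recursive calls at each level.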